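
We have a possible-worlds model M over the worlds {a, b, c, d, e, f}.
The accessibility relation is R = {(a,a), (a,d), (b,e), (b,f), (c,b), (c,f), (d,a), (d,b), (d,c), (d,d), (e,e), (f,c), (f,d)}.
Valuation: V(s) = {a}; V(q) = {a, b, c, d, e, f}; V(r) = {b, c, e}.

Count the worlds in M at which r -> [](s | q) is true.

Let φ = r -> [](s | q). Evaluate φ at each world:
  a (successors {a, d}): φ is true.
  b (successors {e, f}): φ is true.
  c (successors {b, f}): φ is true.
  d (successors {a, b, c, d}): φ is true.
  e (successors {e}): φ is true.
  f (successors {c, d}): φ is true.
For instance, at b:
  At b: r is true, [](s | q) is true, so r -> [](s | q) is true.
    At b: [](s | q) requires s | q at every successor {e, f}.
      At e: s | q is true.
      At f: s | q is true.
    So [](s | q) is true at b.
Satisfying worlds: {a, b, c, d, e, f}

6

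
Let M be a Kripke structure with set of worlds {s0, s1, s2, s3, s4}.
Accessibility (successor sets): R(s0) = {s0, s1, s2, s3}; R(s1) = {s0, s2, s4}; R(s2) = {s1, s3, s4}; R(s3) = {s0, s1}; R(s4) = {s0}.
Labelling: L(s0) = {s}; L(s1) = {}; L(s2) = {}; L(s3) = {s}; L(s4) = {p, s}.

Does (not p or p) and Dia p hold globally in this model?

No

Let φ = (not p or p) and Dia p. Evaluate φ at each world:
  s0 (successors {s0, s1, s2, s3}): φ is false.
  s1 (successors {s0, s2, s4}): φ is true.
  s2 (successors {s1, s3, s4}): φ is true.
  s3 (successors {s0, s1}): φ is false.
  s4 (successors {s0}): φ is false.
Detail at s0 (counterexample):
  At s0: not p or p is true, Dia p is false, so (not p or p) and Dia p is false.
    At s0: Dia p requires p at some successor in {s0, s1, s2, s3}.
      At s0: p is false.
      At s1: p is false.
      At s2: p is false.
      At s3: p is false.
    So Dia p is false at s0.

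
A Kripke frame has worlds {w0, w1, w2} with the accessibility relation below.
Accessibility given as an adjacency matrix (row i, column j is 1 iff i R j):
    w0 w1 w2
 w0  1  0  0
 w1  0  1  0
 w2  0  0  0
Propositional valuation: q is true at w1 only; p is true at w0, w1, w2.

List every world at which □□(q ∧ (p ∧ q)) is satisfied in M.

Recall that □ψ holds at a world iff ψ holds at every accessible world, and ◇ψ holds iff ψ holds at some accessible world.
Let φ = □□(q ∧ (p ∧ q)). Evaluate φ at each world:
  w0 (successors {w0}): φ is false.
  w1 (successors {w1}): φ is true.
  w2 (successors ∅): φ is true.
For instance, at w1:
  At w1: □□(q ∧ (p ∧ q)) requires □(q ∧ (p ∧ q)) at every successor {w1}.
      At w1: □(q ∧ (p ∧ q)) requires q ∧ (p ∧ q) at every successor {w1}.
        At w1: q ∧ (p ∧ q) is true.
      So □(q ∧ (p ∧ q)) is true at w1.
  So □□(q ∧ (p ∧ q)) is true at w1.
Satisfying worlds: {w1, w2}

w1, w2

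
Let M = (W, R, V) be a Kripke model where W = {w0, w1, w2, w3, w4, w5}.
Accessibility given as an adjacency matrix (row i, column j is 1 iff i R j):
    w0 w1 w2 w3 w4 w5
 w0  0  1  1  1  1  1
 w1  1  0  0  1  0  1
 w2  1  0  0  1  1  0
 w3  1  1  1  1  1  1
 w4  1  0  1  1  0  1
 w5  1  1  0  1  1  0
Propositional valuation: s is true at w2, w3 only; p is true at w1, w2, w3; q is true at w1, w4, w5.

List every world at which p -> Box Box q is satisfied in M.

Let φ = p -> Box Box q. Evaluate φ at each world:
  w0 (successors {w1, w2, w3, w4, w5}): φ is true.
  w1 (successors {w0, w3, w5}): φ is false.
  w2 (successors {w0, w3, w4}): φ is false.
  w3 (successors {w0, w1, w2, w3, w4, w5}): φ is false.
  w4 (successors {w0, w2, w3, w5}): φ is true.
  w5 (successors {w0, w1, w3, w4}): φ is true.
For instance, at w5:
  At w5: p is false, Box Box q is false, so p -> Box Box q is true.
    At w5: Box Box q requires Box q at every successor {w0, w1, w3, w4}.
      Box q fails at w0, so Box Box q is false at w5.
Satisfying worlds: {w0, w4, w5}

w0, w4, w5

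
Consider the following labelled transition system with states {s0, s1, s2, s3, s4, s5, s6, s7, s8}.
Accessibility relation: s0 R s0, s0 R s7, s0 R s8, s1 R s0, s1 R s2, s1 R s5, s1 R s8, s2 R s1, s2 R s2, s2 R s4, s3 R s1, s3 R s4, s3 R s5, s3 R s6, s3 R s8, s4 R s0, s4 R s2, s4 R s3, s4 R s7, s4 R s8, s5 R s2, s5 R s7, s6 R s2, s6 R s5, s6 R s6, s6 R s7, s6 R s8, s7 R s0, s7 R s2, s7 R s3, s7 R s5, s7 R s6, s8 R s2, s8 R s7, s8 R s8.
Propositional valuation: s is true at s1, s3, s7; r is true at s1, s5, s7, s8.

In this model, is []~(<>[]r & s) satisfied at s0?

Yes

At s0: []~(<>[]r & s) requires ~(<>[]r & s) at every successor {s0, s7, s8}.
    At s0: <>[]r & s is false, so ~(<>[]r & s) is true.
      At s0: <>[]r is false, s is false, so <>[]r & s is false.
    At s7: <>[]r & s is false, so ~(<>[]r & s) is true.
      At s7: <>[]r is false, s is true, so <>[]r & s is false.
    At s8: <>[]r & s is false, so ~(<>[]r & s) is true.
      At s8: <>[]r is false, s is false, so <>[]r & s is false.
So []~(<>[]r & s) is true at s0.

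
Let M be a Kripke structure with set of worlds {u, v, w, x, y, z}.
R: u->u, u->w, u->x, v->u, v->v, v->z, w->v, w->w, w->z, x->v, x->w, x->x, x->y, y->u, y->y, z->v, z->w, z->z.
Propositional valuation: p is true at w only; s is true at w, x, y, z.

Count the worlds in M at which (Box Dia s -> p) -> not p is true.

Recall that Box ψ holds at a world iff ψ holds at every accessible world, and Dia ψ holds iff ψ holds at some accessible world.
Let φ = (Box Dia s -> p) -> not p. Evaluate φ at each world:
  u (successors {u, w, x}): φ is true.
  v (successors {u, v, z}): φ is true.
  w (successors {v, w, z}): φ is false.
  x (successors {v, w, x, y}): φ is true.
  y (successors {u, y}): φ is true.
  z (successors {v, w, z}): φ is true.
For instance, at z:
  At z: Box Dia s -> p is false, not p is true, so (Box Dia s -> p) -> not p is true.
    At z: Box Dia s is true, p is false, so Box Dia s -> p is false.
      At z: Box Dia s requires Dia s at every successor {v, w, z}.
        At v: Dia s is true.
        At w: Dia s is true.
        At z: Dia s is true.
      So Box Dia s is true at z.
Satisfying worlds: {u, v, x, y, z}

5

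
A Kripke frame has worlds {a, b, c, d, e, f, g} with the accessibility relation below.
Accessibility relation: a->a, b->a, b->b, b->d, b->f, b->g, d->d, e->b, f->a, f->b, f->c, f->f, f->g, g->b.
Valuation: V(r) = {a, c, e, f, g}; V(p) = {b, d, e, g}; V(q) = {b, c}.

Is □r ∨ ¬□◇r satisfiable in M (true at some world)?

Yes

Recall that □ψ holds at a world iff ψ holds at every accessible world, and ◇ψ holds iff ψ holds at some accessible world.
Let φ = □r ∨ ¬□◇r. Evaluate φ at each world:
  a (successors {a}): φ is true.
  b (successors {a, b, d, f, g}): φ is true.
  c (successors ∅): φ is true.
  d (successors {d}): φ is true.
  e (successors {b}): φ is false.
  f (successors {a, b, c, f, g}): φ is true.
  g (successors {b}): φ is false.
Detail at a (witness):
  At a: □r is true, ¬□◇r is false, so □r ∨ ¬□◇r is true.
    At a: □r requires r at every successor {a}.
      At a: r is true.
    So □r is true at a.
    At a: □◇r is true, so ¬□◇r is false.
      At a: □◇r requires ◇r at every successor {a}.
        At a: ◇r is true.
      So □◇r is true at a.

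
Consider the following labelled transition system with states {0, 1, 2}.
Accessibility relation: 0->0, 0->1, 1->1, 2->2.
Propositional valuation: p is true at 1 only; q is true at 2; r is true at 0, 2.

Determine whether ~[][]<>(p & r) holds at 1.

At 1: [][]<>(p & r) is false, so ~[][]<>(p & r) is true.
  At 1: [][]<>(p & r) requires []<>(p & r) at every successor {1}.
    []<>(p & r) fails at 1, so [][]<>(p & r) is false at 1.
      At 1: []<>(p & r) requires <>(p & r) at every successor {1}.
        <>(p & r) fails at 1, so []<>(p & r) is false at 1.

Yes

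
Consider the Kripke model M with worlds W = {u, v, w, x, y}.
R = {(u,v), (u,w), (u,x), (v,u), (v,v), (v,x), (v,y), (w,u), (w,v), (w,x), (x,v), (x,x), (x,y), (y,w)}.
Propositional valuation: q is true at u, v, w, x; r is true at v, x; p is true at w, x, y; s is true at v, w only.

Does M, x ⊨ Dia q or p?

At x: Dia q is true, p is true, so Dia q or p is true.
  At x: Dia q requires q at some successor in {v, x, y}.
    q holds at v, so Dia q is true at x.

Yes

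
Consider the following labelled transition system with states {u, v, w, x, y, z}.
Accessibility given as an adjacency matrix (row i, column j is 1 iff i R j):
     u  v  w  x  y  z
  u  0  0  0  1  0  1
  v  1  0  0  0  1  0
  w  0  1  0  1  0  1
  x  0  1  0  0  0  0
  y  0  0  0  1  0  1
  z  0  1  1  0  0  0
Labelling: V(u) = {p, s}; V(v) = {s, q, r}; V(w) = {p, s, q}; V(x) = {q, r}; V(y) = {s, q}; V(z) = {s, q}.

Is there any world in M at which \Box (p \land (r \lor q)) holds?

Let φ = \Box (p \land (r \lor q)). Evaluate φ at each world:
  u (successors {x, z}): φ is false.
  v (successors {u, y}): φ is false.
  w (successors {v, x, z}): φ is false.
  x (successors {v}): φ is false.
  y (successors {x, z}): φ is false.
  z (successors {v, w}): φ is false.
For instance, at z:
  At z: \Box (p \land (r \lor q)) requires p \land (r \lor q) at every successor {v, w}.
    p \land (r \lor q) fails at v, so \Box (p \land (r \lor q)) is false at z.

No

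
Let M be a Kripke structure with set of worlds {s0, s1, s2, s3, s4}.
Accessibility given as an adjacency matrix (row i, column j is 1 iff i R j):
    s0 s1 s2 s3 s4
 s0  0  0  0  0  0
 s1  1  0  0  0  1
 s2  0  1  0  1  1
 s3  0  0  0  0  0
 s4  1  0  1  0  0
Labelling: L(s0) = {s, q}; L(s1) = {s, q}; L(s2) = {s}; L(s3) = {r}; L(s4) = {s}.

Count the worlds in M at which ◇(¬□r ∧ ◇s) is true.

3

Recall that □ψ holds at a world iff ψ holds at every accessible world, and ◇ψ holds iff ψ holds at some accessible world.
Let φ = ◇(¬□r ∧ ◇s). Evaluate φ at each world:
  s0 (successors ∅): φ is false.
  s1 (successors {s0, s4}): φ is true.
  s2 (successors {s1, s3, s4}): φ is true.
  s3 (successors ∅): φ is false.
  s4 (successors {s0, s2}): φ is true.
For instance, at s4:
  At s4: ◇(¬□r ∧ ◇s) requires ¬□r ∧ ◇s at some successor in {s0, s2}.
    ¬□r ∧ ◇s holds at s2, so ◇(¬□r ∧ ◇s) is true at s4.
      At s2: ¬□r is true, ◇s is true, so ¬□r ∧ ◇s is true.
Satisfying worlds: {s1, s2, s4}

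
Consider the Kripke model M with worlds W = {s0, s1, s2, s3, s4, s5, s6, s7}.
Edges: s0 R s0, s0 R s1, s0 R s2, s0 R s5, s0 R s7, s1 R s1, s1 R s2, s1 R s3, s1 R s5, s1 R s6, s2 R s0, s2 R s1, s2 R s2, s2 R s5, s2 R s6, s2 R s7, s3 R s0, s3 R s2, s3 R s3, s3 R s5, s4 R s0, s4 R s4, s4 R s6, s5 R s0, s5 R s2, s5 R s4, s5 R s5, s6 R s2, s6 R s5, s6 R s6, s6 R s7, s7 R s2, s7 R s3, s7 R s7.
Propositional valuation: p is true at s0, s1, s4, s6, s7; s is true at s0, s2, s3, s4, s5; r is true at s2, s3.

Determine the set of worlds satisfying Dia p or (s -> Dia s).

s0, s1, s2, s3, s4, s5, s6, s7

Let φ = Dia p or (s -> Dia s). Evaluate φ at each world:
  s0 (successors {s0, s1, s2, s5, s7}): φ is true.
  s1 (successors {s1, s2, s3, s5, s6}): φ is true.
  s2 (successors {s0, s1, s2, s5, s6, s7}): φ is true.
  s3 (successors {s0, s2, s3, s5}): φ is true.
  s4 (successors {s0, s4, s6}): φ is true.
  s5 (successors {s0, s2, s4, s5}): φ is true.
  s6 (successors {s2, s5, s6, s7}): φ is true.
  s7 (successors {s2, s3, s7}): φ is true.
For instance, at s6:
  At s6: Dia p is true, s -> Dia s is true, so Dia p or (s -> Dia s) is true.
    At s6: Dia p requires p at some successor in {s2, s5, s6, s7}.
      p holds at s6, so Dia p is true at s6.
    At s6: s is false, Dia s is true, so s -> Dia s is true.
      At s6: Dia s requires s at some successor in {s2, s5, s6, s7}.
        s holds at s2, so Dia s is true at s6.
Satisfying worlds: {s0, s1, s2, s3, s4, s5, s6, s7}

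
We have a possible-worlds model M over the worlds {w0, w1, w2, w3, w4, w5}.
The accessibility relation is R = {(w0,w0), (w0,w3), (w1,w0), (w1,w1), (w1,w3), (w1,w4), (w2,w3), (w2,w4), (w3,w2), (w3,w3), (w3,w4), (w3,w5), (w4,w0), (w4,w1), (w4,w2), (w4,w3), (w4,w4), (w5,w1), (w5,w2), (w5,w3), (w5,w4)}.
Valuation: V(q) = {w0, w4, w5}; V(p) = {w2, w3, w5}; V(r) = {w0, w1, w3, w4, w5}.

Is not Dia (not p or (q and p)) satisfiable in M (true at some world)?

Let φ = not Dia (not p or (q and p)). Evaluate φ at each world:
  w0 (successors {w0, w3}): φ is false.
  w1 (successors {w0, w1, w3, w4}): φ is false.
  w2 (successors {w3, w4}): φ is false.
  w3 (successors {w2, w3, w4, w5}): φ is false.
  w4 (successors {w0, w1, w2, w3, w4}): φ is false.
  w5 (successors {w1, w2, w3, w4}): φ is false.
For instance, at w2:
  At w2: Dia (not p or (q and p)) is true, so not Dia (not p or (q and p)) is false.
    At w2: Dia (not p or (q and p)) requires not p or (q and p) at some successor in {w3, w4}.
      not p or (q and p) holds at w4, so Dia (not p or (q and p)) is true at w2.

No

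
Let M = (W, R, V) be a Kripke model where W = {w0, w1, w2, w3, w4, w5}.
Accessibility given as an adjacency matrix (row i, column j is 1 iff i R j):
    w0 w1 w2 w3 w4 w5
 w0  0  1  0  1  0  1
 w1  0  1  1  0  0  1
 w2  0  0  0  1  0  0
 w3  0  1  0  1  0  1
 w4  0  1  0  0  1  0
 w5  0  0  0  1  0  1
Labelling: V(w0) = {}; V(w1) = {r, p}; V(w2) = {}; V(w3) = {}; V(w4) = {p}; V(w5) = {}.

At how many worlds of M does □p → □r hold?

5

Let φ = □p → □r. Evaluate φ at each world:
  w0 (successors {w1, w3, w5}): φ is true.
  w1 (successors {w1, w2, w5}): φ is true.
  w2 (successors {w3}): φ is true.
  w3 (successors {w1, w3, w5}): φ is true.
  w4 (successors {w1, w4}): φ is false.
  w5 (successors {w3, w5}): φ is true.
For instance, at w1:
  At w1: □p is false, □r is false, so □p → □r is true.
    At w1: □p requires p at every successor {w1, w2, w5}.
      p fails at w2, so □p is false at w1.
    At w1: □r requires r at every successor {w1, w2, w5}.
      r fails at w2, so □r is false at w1.
Satisfying worlds: {w0, w1, w2, w3, w5}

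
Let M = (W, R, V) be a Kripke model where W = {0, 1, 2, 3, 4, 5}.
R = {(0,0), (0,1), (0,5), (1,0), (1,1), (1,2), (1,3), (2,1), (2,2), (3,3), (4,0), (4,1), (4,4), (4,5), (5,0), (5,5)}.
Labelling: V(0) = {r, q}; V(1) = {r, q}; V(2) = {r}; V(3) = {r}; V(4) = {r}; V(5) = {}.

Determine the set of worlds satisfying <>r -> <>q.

0, 1, 2, 4, 5

Recall that <>ψ holds at a world iff ψ holds at some accessible world.
Let φ = <>r -> <>q. Evaluate φ at each world:
  0 (successors {0, 1, 5}): φ is true.
  1 (successors {0, 1, 2, 3}): φ is true.
  2 (successors {1, 2}): φ is true.
  3 (successors {3}): φ is false.
  4 (successors {0, 1, 4, 5}): φ is true.
  5 (successors {0, 5}): φ is true.
For instance, at 4:
  At 4: <>r is true, <>q is true, so <>r -> <>q is true.
    At 4: <>r requires r at some successor in {0, 1, 4, 5}.
      r holds at 0, so <>r is true at 4.
    At 4: <>q requires q at some successor in {0, 1, 4, 5}.
      q holds at 0, so <>q is true at 4.
Satisfying worlds: {0, 1, 2, 4, 5}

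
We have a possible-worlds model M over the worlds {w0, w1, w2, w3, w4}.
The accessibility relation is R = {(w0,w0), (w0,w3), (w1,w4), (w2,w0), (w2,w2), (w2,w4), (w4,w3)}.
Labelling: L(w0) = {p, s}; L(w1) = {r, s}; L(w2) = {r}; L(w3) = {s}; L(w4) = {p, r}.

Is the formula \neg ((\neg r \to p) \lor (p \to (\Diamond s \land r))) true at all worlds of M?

Let φ = \neg ((\neg r \to p) \lor (p \to (\Diamond s \land r))). Evaluate φ at each world:
  w0 (successors {w0, w3}): φ is false.
  w1 (successors {w4}): φ is false.
  w2 (successors {w0, w2, w4}): φ is false.
  w3 (successors ∅): φ is false.
  w4 (successors {w3}): φ is false.
Detail at w0 (counterexample):
  At w0: (\neg r \to p) \lor (p \to (\Diamond s \land r)) is true, so \neg ((\neg r \to p) \lor (p \to (\Diamond s \land r))) is false.
    At w0: \neg r \to p is true, p \to (\Diamond s \land r) is false, so (\neg r \to p) \lor (p \to (\Diamond s \land r)) is true.
      At w0: p is true, \Diamond s \land r is false, so p \to (\Diamond s \land r) is false.

No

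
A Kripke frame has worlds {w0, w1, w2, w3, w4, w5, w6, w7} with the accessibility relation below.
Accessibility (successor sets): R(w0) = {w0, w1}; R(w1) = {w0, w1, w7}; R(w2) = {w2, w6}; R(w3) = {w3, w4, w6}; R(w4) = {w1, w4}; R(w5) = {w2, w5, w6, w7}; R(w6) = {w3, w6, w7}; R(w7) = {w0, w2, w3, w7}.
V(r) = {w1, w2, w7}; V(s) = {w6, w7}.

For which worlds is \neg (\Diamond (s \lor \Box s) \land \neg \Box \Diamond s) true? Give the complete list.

Let φ = \neg (\Diamond (s \lor \Box s) \land \neg \Box \Diamond s). Evaluate φ at each world:
  w0 (successors {w0, w1}): φ is true.
  w1 (successors {w0, w1, w7}): φ is false.
  w2 (successors {w2, w6}): φ is true.
  w3 (successors {w3, w4, w6}): φ is false.
  w4 (successors {w1, w4}): φ is true.
  w5 (successors {w2, w5, w6, w7}): φ is true.
  w6 (successors {w3, w6, w7}): φ is true.
  w7 (successors {w0, w2, w3, w7}): φ is false.
For instance, at w6:
  At w6: \Diamond (s \lor \Box s) \land \neg \Box \Diamond s is false, so \neg (\Diamond (s \lor \Box s) \land \neg \Box \Diamond s) is true.
    At w6: \Diamond (s \lor \Box s) is true, \neg \Box \Diamond s is false, so \Diamond (s \lor \Box s) \land \neg \Box \Diamond s is false.
      At w6: \Diamond (s \lor \Box s) requires s \lor \Box s at some successor in {w3, w6, w7}.
        s \lor \Box s holds at w6, so \Diamond (s \lor \Box s) is true at w6.
      At w6: \Box \Diamond s is true, so \neg \Box \Diamond s is false.
Satisfying worlds: {w0, w2, w4, w5, w6}

w0, w2, w4, w5, w6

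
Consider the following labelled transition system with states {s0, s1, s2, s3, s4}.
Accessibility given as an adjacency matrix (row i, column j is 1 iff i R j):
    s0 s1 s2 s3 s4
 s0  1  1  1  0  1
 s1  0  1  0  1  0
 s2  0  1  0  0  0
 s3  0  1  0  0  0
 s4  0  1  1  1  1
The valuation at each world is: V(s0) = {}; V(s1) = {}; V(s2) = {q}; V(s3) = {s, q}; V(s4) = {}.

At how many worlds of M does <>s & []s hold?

0

Let φ = <>s & []s. Evaluate φ at each world:
  s0 (successors {s0, s1, s2, s4}): φ is false.
  s1 (successors {s1, s3}): φ is false.
  s2 (successors {s1}): φ is false.
  s3 (successors {s1}): φ is false.
  s4 (successors {s1, s2, s3, s4}): φ is false.
For instance, at s0:
  At s0: <>s is false, []s is false, so <>s & []s is false.
    At s0: <>s requires s at some successor in {s0, s1, s2, s4}.
      At s0: s is false.
      At s1: s is false.
      At s2: s is false.
      At s4: s is false.
    So <>s is false at s0.
    At s0: []s requires s at every successor {s0, s1, s2, s4}.
      s fails at s0, so []s is false at s0.
Satisfying worlds: none.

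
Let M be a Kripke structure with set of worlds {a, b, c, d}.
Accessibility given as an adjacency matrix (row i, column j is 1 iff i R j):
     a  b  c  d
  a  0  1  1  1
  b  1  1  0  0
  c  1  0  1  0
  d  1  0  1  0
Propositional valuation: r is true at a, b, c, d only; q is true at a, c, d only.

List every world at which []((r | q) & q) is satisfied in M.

c, d

Let φ = []((r | q) & q). Evaluate φ at each world:
  a (successors {b, c, d}): φ is false.
  b (successors {a, b}): φ is false.
  c (successors {a, c}): φ is true.
  d (successors {a, c}): φ is true.
For instance, at b:
  At b: []((r | q) & q) requires (r | q) & q at every successor {a, b}.
    (r | q) & q fails at b, so []((r | q) & q) is false at b.
Satisfying worlds: {c, d}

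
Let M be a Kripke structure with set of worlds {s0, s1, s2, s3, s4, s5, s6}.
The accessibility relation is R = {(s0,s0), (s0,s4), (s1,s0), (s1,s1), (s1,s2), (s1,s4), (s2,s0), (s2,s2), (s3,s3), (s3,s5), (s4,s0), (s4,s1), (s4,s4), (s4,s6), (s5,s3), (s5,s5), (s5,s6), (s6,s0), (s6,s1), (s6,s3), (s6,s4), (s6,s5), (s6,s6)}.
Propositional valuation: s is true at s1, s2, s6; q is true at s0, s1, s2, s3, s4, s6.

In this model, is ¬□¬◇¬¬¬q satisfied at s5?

Recall that □ψ holds at a world iff ψ holds at every accessible world, and ◇ψ holds iff ψ holds at some accessible world.
At s5: □¬◇¬¬¬q is false, so ¬□¬◇¬¬¬q is true.
  At s5: □¬◇¬¬¬q requires ¬◇¬¬¬q at every successor {s3, s5, s6}.
    ¬◇¬¬¬q fails at s3, so □¬◇¬¬¬q is false at s5.
      At s3: ◇¬¬¬q is true, so ¬◇¬¬¬q is false.

Yes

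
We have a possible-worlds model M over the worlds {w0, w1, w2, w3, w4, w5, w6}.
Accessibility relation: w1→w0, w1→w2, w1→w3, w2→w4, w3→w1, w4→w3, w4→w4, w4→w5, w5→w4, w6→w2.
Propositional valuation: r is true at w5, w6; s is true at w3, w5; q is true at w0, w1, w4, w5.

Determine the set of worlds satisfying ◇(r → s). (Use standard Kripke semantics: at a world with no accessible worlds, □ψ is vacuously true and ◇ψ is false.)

w1, w2, w3, w4, w5, w6

Recall that ◇ψ holds at a world iff ψ holds at some accessible world.
Let φ = ◇(r → s). Evaluate φ at each world:
  w0 (successors ∅): φ is false.
  w1 (successors {w0, w2, w3}): φ is true.
  w2 (successors {w4}): φ is true.
  w3 (successors {w1}): φ is true.
  w4 (successors {w3, w4, w5}): φ is true.
  w5 (successors {w4}): φ is true.
  w6 (successors {w2}): φ is true.
For instance, at w5:
  At w5: ◇(r → s) requires r → s at some successor in {w4}.
    r → s holds at w4, so ◇(r → s) is true at w5.
Satisfying worlds: {w1, w2, w3, w4, w5, w6}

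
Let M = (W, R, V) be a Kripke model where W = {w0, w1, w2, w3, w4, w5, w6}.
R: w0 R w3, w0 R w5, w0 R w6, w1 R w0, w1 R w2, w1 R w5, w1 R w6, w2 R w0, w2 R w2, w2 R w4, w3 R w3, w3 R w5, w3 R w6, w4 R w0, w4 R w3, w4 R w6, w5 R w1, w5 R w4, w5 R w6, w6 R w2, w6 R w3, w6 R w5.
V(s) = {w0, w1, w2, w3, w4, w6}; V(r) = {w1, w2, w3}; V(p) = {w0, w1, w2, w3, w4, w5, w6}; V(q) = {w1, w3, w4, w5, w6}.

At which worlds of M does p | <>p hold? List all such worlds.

Let φ = p | <>p. Evaluate φ at each world:
  w0 (successors {w3, w5, w6}): φ is true.
  w1 (successors {w0, w2, w5, w6}): φ is true.
  w2 (successors {w0, w2, w4}): φ is true.
  w3 (successors {w3, w5, w6}): φ is true.
  w4 (successors {w0, w3, w6}): φ is true.
  w5 (successors {w1, w4, w6}): φ is true.
  w6 (successors {w2, w3, w5}): φ is true.
For instance, at w5:
  At w5: p is true, <>p is true, so p | <>p is true.
    At w5: <>p requires p at some successor in {w1, w4, w6}.
      p holds at w1, so <>p is true at w5.
Satisfying worlds: {w0, w1, w2, w3, w4, w5, w6}

w0, w1, w2, w3, w4, w5, w6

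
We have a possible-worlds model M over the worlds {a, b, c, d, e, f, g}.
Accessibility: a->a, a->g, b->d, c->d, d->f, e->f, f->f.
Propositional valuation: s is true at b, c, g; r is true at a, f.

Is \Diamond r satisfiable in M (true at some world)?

Let φ = \Diamond r. Evaluate φ at each world:
  a (successors {a, g}): φ is true.
  b (successors {d}): φ is false.
  c (successors {d}): φ is false.
  d (successors {f}): φ is true.
  e (successors {f}): φ is true.
  f (successors {f}): φ is true.
  g (successors ∅): φ is false.
Detail at a (witness):
  At a: \Diamond r requires r at some successor in {a, g}.
    r holds at a, so \Diamond r is true at a.

Yes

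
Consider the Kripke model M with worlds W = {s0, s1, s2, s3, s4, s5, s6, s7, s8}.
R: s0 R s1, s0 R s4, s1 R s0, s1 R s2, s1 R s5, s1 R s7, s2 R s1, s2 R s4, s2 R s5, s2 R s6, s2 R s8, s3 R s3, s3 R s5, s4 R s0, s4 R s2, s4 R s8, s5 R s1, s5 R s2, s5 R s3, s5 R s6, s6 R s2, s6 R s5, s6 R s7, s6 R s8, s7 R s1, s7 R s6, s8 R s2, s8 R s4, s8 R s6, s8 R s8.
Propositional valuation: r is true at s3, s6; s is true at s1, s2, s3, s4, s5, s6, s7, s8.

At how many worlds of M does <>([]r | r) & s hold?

Let φ = <>([]r | r) & s. Evaluate φ at each world:
  s0 (successors {s1, s4}): φ is false.
  s1 (successors {s0, s2, s5, s7}): φ is false.
  s2 (successors {s1, s4, s5, s6, s8}): φ is true.
  s3 (successors {s3, s5}): φ is true.
  s4 (successors {s0, s2, s8}): φ is false.
  s5 (successors {s1, s2, s3, s6}): φ is true.
  s6 (successors {s2, s5, s7, s8}): φ is false.
  s7 (successors {s1, s6}): φ is true.
  s8 (successors {s2, s4, s6, s8}): φ is true.
For instance, at s0:
  At s0: <>([]r | r) is false, s is false, so <>([]r | r) & s is false.
    At s0: <>([]r | r) requires []r | r at some successor in {s1, s4}.
      At s1: []r | r is false.
      At s4: []r | r is false.
    So <>([]r | r) is false at s0.
Satisfying worlds: {s2, s3, s5, s7, s8}

5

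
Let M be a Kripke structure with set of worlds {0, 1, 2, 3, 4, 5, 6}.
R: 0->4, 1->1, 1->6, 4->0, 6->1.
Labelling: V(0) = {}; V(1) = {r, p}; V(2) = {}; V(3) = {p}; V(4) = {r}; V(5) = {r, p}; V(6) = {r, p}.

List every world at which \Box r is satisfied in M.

Let φ = \Box r. Evaluate φ at each world:
  0 (successors {4}): φ is true.
  1 (successors {1, 6}): φ is true.
  2 (successors ∅): φ is true.
  3 (successors ∅): φ is true.
  4 (successors {0}): φ is false.
  5 (successors ∅): φ is true.
  6 (successors {1}): φ is true.
For instance, at 1:
  At 1: \Box r requires r at every successor {1, 6}.
    At 1: r is true.
    At 6: r is true.
  So \Box r is true at 1.
Satisfying worlds: {0, 1, 2, 3, 5, 6}

0, 1, 2, 3, 5, 6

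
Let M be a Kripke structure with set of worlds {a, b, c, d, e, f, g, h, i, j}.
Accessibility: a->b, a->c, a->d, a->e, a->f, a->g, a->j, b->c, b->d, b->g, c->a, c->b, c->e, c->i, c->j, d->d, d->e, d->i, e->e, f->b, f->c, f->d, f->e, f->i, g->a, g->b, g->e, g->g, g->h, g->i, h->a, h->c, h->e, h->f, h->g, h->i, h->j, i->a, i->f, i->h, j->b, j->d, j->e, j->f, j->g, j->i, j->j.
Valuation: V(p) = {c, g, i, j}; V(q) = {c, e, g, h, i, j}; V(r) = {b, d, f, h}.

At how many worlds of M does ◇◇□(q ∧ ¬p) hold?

Recall that □ψ holds at a world iff ψ holds at every accessible world, and ◇ψ holds iff ψ holds at some accessible world.
Let φ = ◇◇□(q ∧ ¬p). Evaluate φ at each world:
  a (successors {b, c, d, e, f, g, j}): φ is true.
  b (successors {c, d, g}): φ is true.
  c (successors {a, b, e, i, j}): φ is true.
  d (successors {d, e, i}): φ is true.
  e (successors {e}): φ is true.
  f (successors {b, c, d, e, i}): φ is true.
  g (successors {a, b, e, g, h, i}): φ is true.
  h (successors {a, c, e, f, g, i, j}): φ is true.
  i (successors {a, f, h}): φ is true.
  j (successors {b, d, e, f, g, i, j}): φ is true.
For instance, at d:
  At d: ◇◇□(q ∧ ¬p) requires ◇□(q ∧ ¬p) at some successor in {d, e, i}.
    ◇□(q ∧ ¬p) holds at d, so ◇◇□(q ∧ ¬p) is true at d.
      At d: ◇□(q ∧ ¬p) requires □(q ∧ ¬p) at some successor in {d, e, i}.
        □(q ∧ ¬p) holds at e, so ◇□(q ∧ ¬p) is true at d.
Satisfying worlds: {a, b, c, d, e, f, g, h, i, j}

10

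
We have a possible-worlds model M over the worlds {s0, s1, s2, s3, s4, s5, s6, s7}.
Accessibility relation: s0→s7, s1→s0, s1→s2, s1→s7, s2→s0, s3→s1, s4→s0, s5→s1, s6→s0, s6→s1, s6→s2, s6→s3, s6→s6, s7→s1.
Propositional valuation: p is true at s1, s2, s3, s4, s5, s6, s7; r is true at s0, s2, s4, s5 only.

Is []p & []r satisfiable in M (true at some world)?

No

Let φ = []p & []r. Evaluate φ at each world:
  s0 (successors {s7}): φ is false.
  s1 (successors {s0, s2, s7}): φ is false.
  s2 (successors {s0}): φ is false.
  s3 (successors {s1}): φ is false.
  s4 (successors {s0}): φ is false.
  s5 (successors {s1}): φ is false.
  s6 (successors {s0, s1, s2, s3, s6}): φ is false.
  s7 (successors {s1}): φ is false.
For instance, at s5:
  At s5: []p is true, []r is false, so []p & []r is false.
    At s5: []p requires p at every successor {s1}.
      At s1: p is true.
    So []p is true at s5.
    At s5: []r requires r at every successor {s1}.
      r fails at s1, so []r is false at s5.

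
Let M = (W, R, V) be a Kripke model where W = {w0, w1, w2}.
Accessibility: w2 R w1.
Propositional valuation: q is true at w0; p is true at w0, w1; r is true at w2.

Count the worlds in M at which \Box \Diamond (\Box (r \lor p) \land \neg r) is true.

Recall that \Box ψ holds at a world iff ψ holds at every accessible world, and \Diamond ψ holds iff ψ holds at some accessible world.
Let φ = \Box \Diamond (\Box (r \lor p) \land \neg r). Evaluate φ at each world:
  w0 (successors ∅): φ is true.
  w1 (successors ∅): φ is true.
  w2 (successors {w1}): φ is false.
For instance, at w2:
  At w2: \Box \Diamond (\Box (r \lor p) \land \neg r) requires \Diamond (\Box (r \lor p) \land \neg r) at every successor {w1}.
    \Diamond (\Box (r \lor p) \land \neg r) fails at w1, so \Box \Diamond (\Box (r \lor p) \land \neg r) is false at w2.
      At w1: no accessible worlds, so \Diamond (\Box (r \lor p) \land \neg r) is false.
Satisfying worlds: {w0, w1}

2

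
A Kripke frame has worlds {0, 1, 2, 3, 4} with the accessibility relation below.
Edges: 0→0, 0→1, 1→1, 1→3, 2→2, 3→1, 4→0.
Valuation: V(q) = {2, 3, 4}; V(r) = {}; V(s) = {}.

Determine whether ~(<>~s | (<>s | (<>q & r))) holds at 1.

No

At 1: <>~s | (<>s | (<>q & r)) is true, so ~(<>~s | (<>s | (<>q & r))) is false.
  At 1: <>~s is true, <>s | (<>q & r) is false, so <>~s | (<>s | (<>q & r)) is true.
    At 1: <>~s requires ~s at some successor in {1, 3}.
      ~s holds at 1, so <>~s is true at 1.
    At 1: <>s is false, <>q & r is false, so <>s | (<>q & r) is false.
      At 1: <>s requires s at some successor in {1, 3}.
        At 1: s is false.
        At 3: s is false.
      So <>s is false at 1.
      At 1: <>q is true, r is false, so <>q & r is false.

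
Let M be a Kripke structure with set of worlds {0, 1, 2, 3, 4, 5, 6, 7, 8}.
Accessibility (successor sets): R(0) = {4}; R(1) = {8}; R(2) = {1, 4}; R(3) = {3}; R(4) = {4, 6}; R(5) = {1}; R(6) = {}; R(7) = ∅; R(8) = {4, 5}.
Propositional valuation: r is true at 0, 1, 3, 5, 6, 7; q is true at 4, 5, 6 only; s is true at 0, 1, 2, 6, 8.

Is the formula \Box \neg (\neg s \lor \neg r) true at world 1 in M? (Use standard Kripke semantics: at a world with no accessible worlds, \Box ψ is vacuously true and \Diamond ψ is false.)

At 1: \Box \neg (\neg s \lor \neg r) requires \neg (\neg s \lor \neg r) at every successor {8}.
  \neg (\neg s \lor \neg r) fails at 8, so \Box \neg (\neg s \lor \neg r) is false at 1.

No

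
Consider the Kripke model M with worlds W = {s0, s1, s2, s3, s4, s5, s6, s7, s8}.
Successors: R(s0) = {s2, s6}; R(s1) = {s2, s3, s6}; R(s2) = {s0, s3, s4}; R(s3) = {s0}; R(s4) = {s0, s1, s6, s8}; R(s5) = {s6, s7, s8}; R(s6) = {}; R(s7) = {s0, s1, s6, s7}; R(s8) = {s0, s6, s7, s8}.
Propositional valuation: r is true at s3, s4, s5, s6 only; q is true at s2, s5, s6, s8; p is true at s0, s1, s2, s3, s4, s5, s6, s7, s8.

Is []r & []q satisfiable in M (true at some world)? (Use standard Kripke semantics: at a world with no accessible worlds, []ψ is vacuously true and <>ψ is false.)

Let φ = []r & []q. Evaluate φ at each world:
  s0 (successors {s2, s6}): φ is false.
  s1 (successors {s2, s3, s6}): φ is false.
  s2 (successors {s0, s3, s4}): φ is false.
  s3 (successors {s0}): φ is false.
  s4 (successors {s0, s1, s6, s8}): φ is false.
  s5 (successors {s6, s7, s8}): φ is false.
  s6 (successors ∅): φ is true.
  s7 (successors {s0, s1, s6, s7}): φ is false.
  s8 (successors {s0, s6, s7, s8}): φ is false.
Detail at s6 (witness):
  At s6: []r is true, []q is true, so []r & []q is true.
    At s6: no accessible worlds, so []r holds vacuously.
    At s6: no accessible worlds, so []q holds vacuously.

Yes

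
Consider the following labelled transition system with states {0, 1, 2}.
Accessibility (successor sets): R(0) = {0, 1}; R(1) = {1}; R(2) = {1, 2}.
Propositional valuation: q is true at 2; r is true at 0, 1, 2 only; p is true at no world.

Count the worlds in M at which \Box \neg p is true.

3

Recall that \Box ψ holds at a world iff ψ holds at every accessible world, and \Diamond ψ holds iff ψ holds at some accessible world.
Let φ = \Box \neg p. Evaluate φ at each world:
  0 (successors {0, 1}): φ is true.
  1 (successors {1}): φ is true.
  2 (successors {1, 2}): φ is true.
For instance, at 2:
  At 2: \Box \neg p requires \neg p at every successor {1, 2}.
    At 1: \neg p is true.
    At 2: \neg p is true.
  So \Box \neg p is true at 2.
Satisfying worlds: {0, 1, 2}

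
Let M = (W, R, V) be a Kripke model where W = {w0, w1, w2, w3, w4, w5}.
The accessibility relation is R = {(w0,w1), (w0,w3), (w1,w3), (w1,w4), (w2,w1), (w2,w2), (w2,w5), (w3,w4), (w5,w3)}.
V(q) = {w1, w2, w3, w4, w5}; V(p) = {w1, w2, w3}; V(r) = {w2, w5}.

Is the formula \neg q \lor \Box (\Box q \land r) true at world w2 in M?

No

At w2: \neg q is false, \Box (\Box q \land r) is false, so \neg q \lor \Box (\Box q \land r) is false.
  At w2: \Box (\Box q \land r) requires \Box q \land r at every successor {w1, w2, w5}.
    \Box q \land r fails at w1, so \Box (\Box q \land r) is false at w2.
      At w1: \Box q is true, r is false, so \Box q \land r is false.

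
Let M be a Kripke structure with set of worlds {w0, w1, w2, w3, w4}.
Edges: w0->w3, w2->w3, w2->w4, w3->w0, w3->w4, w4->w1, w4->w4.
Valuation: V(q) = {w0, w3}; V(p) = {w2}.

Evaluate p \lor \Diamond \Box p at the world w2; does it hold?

Recall that \Box ψ holds at a world iff ψ holds at every accessible world, and \Diamond ψ holds iff ψ holds at some accessible world.
At w2: p is true, \Diamond \Box p is false, so p \lor \Diamond \Box p is true.
  At w2: \Diamond \Box p requires \Box p at some successor in {w3, w4}.
    At w3: \Box p is false.
    At w4: \Box p is false.
  So \Diamond \Box p is false at w2.

Yes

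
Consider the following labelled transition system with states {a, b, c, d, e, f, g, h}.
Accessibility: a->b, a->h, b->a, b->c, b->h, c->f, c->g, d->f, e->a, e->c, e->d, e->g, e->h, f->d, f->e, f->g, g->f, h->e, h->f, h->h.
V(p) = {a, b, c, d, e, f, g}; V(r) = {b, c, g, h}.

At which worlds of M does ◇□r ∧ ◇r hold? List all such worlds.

b, e

Let φ = ◇□r ∧ ◇r. Evaluate φ at each world:
  a (successors {b, h}): φ is false.
  b (successors {a, c, h}): φ is true.
  c (successors {f, g}): φ is false.
  d (successors {f}): φ is false.
  e (successors {a, c, d, g, h}): φ is true.
  f (successors {d, e, g}): φ is false.
  g (successors {f}): φ is false.
  h (successors {e, f, h}): φ is false.
For instance, at d:
  At d: ◇□r is false, ◇r is false, so ◇□r ∧ ◇r is false.
    At d: ◇□r requires □r at some successor in {f}.
      At f: □r is false.
    So ◇□r is false at d.
    At d: ◇r requires r at some successor in {f}.
      At f: r is false.
    So ◇r is false at d.
Satisfying worlds: {b, e}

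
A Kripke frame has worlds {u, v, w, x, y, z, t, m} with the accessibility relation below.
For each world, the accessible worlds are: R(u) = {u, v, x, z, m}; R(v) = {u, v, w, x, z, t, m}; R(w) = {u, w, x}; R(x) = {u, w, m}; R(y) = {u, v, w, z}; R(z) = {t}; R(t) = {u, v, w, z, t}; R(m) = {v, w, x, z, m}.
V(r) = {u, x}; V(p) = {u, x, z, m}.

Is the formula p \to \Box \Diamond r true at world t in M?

Yes

At t: p is false, \Box \Diamond r is false, so p \to \Box \Diamond r is true.
  At t: \Box \Diamond r requires \Diamond r at every successor {u, v, w, z, t}.
    \Diamond r fails at z, so \Box \Diamond r is false at t.
      At z: \Diamond r requires r at some successor in {t}.
        At t: r is false.
      So \Diamond r is false at z.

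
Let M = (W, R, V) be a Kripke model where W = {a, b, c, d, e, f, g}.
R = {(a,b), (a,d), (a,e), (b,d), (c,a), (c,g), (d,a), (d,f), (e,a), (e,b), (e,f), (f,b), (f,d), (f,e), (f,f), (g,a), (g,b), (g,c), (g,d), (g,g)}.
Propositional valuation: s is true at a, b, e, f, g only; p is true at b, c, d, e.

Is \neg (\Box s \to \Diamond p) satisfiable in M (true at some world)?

Let φ = \neg (\Box s \to \Diamond p). Evaluate φ at each world:
  a (successors {b, d, e}): φ is false.
  b (successors {d}): φ is false.
  c (successors {a, g}): φ is true.
  d (successors {a, f}): φ is true.
  e (successors {a, b, f}): φ is false.
  f (successors {b, d, e, f}): φ is false.
  g (successors {a, b, c, d, g}): φ is false.
Detail at c (witness):
  At c: \Box s \to \Diamond p is false, so \neg (\Box s \to \Diamond p) is true.
    At c: \Box s is true, \Diamond p is false, so \Box s \to \Diamond p is false.
      At c: \Box s requires s at every successor {a, g}.
        At a: s is true.
        At g: s is true.
      So \Box s is true at c.
      At c: \Diamond p requires p at some successor in {a, g}.
        At a: p is false.
        At g: p is false.
      So \Diamond p is false at c.

Yes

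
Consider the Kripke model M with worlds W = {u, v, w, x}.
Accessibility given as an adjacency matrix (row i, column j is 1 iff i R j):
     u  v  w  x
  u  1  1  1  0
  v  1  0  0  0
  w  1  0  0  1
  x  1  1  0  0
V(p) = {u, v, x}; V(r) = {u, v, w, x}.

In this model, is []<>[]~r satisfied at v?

No

At v: []<>[]~r requires <>[]~r at every successor {u}.
  <>[]~r fails at u, so []<>[]~r is false at v.
    At u: <>[]~r requires []~r at some successor in {u, v, w}.
      At u: []~r is false.
      At v: []~r is false.
      At w: []~r is false.
    So <>[]~r is false at u.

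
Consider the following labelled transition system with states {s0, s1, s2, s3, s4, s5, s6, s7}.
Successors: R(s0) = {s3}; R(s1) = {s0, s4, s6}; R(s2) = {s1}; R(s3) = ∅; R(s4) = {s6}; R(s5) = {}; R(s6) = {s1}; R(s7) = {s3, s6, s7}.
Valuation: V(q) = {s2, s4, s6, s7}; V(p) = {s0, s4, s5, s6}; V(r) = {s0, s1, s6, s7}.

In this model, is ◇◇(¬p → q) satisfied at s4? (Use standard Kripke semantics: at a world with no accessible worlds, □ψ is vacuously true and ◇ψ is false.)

No

At s4: ◇◇(¬p → q) requires ◇(¬p → q) at some successor in {s6}.
  At s6: ◇(¬p → q) is false.
So ◇◇(¬p → q) is false at s4.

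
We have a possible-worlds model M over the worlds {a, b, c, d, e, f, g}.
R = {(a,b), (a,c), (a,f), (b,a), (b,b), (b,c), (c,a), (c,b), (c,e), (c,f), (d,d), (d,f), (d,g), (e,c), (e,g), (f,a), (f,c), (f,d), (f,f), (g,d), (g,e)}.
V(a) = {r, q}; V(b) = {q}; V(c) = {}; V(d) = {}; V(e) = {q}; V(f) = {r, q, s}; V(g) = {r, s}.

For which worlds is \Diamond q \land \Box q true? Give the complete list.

c

Recall that \Box ψ holds at a world iff ψ holds at every accessible world, and \Diamond ψ holds iff ψ holds at some accessible world.
Let φ = \Diamond q \land \Box q. Evaluate φ at each world:
  a (successors {b, c, f}): φ is false.
  b (successors {a, b, c}): φ is false.
  c (successors {a, b, e, f}): φ is true.
  d (successors {d, f, g}): φ is false.
  e (successors {c, g}): φ is false.
  f (successors {a, c, d, f}): φ is false.
  g (successors {d, e}): φ is false.
For instance, at b:
  At b: \Diamond q is true, \Box q is false, so \Diamond q \land \Box q is false.
    At b: \Diamond q requires q at some successor in {a, b, c}.
      q holds at a, so \Diamond q is true at b.
    At b: \Box q requires q at every successor {a, b, c}.
      q fails at c, so \Box q is false at b.
Satisfying worlds: {c}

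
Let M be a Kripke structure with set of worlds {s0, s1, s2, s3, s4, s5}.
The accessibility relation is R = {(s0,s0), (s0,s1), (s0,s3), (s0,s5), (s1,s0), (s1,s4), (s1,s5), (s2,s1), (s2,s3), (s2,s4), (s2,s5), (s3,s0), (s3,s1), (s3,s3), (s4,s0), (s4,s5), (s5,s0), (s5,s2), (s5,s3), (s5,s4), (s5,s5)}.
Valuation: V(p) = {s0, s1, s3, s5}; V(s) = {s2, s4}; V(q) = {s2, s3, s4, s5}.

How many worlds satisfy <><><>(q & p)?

6

Recall that <>ψ holds at a world iff ψ holds at some accessible world.
Let φ = <><><>(q & p). Evaluate φ at each world:
  s0 (successors {s0, s1, s3, s5}): φ is true.
  s1 (successors {s0, s4, s5}): φ is true.
  s2 (successors {s1, s3, s4, s5}): φ is true.
  s3 (successors {s0, s1, s3}): φ is true.
  s4 (successors {s0, s5}): φ is true.
  s5 (successors {s0, s2, s3, s4, s5}): φ is true.
For instance, at s1:
  At s1: <><><>(q & p) requires <><>(q & p) at some successor in {s0, s4, s5}.
    <><>(q & p) holds at s0, so <><><>(q & p) is true at s1.
      At s0: <><>(q & p) requires <>(q & p) at some successor in {s0, s1, s3, s5}.
        <>(q & p) holds at s0, so <><>(q & p) is true at s0.
Satisfying worlds: {s0, s1, s2, s3, s4, s5}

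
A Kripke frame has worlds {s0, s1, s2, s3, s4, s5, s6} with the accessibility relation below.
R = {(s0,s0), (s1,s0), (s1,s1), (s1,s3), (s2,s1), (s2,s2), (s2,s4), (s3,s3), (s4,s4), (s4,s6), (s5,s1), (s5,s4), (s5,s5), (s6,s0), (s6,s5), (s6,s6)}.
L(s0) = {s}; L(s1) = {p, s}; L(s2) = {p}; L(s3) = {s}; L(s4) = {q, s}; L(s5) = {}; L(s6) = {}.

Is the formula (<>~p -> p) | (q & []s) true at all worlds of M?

Let φ = (<>~p -> p) | (q & []s). Evaluate φ at each world:
  s0 (successors {s0}): φ is false.
  s1 (successors {s0, s1, s3}): φ is true.
  s2 (successors {s1, s2, s4}): φ is true.
  s3 (successors {s3}): φ is false.
  s4 (successors {s4, s6}): φ is false.
  s5 (successors {s1, s4, s5}): φ is false.
  s6 (successors {s0, s5, s6}): φ is false.
Detail at s0 (counterexample):
  At s0: <>~p -> p is false, q & []s is false, so (<>~p -> p) | (q & []s) is false.
    At s0: <>~p is true, p is false, so <>~p -> p is false.
      At s0: <>~p requires ~p at some successor in {s0}.
        ~p holds at s0, so <>~p is true at s0.
    At s0: q is false, []s is true, so q & []s is false.
      At s0: []s requires s at every successor {s0}.
        At s0: s is true.
      So []s is true at s0.

No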